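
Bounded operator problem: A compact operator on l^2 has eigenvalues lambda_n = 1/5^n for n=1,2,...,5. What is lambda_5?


The eigenvalue formula gives lambda_5 = 1/5^5
= 1/3125
= 3.2000e-04

3.2000e-04


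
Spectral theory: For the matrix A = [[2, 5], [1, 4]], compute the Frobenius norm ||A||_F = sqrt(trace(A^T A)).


||A||_F^2 = sum a_ij^2
= 2^2 + 5^2 + 1^2 + 4^2
= 4 + 25 + 1 + 16 = 46
||A||_F = sqrt(46) = 6.7823

6.7823


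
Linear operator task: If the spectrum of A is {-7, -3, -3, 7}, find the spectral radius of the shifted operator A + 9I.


Spectrum of A + 9I = {2, 6, 6, 16}
Spectral radius = max |lambda| over the shifted spectrum
= max(2, 6, 6, 16) = 16

16


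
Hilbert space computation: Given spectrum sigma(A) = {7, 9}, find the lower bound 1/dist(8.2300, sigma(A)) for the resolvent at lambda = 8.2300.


dist(8.2300, {7, 9}) = min(|8.2300 - 7|, |8.2300 - 9|)
= min(1.2300, 0.7700) = 0.7700
Resolvent bound = 1/0.7700 = 1.2987

1.2987


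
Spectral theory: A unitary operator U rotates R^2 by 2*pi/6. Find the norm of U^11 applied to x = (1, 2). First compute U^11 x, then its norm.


U is a rotation by theta = 2*pi/6
U^11 = rotation by 11*theta = 22*pi/6 = 10*pi/6 (mod 2*pi)
cos(10*pi/6) = 0.5000, sin(10*pi/6) = -0.8660
U^11 x = (0.5000 * 1 - -0.8660 * 2, -0.8660 * 1 + 0.5000 * 2)
= (2.2321, 0.1340)
||U^11 x|| = sqrt(2.2321^2 + 0.1340^2) = sqrt(5.0000) = 2.2361

2.2361


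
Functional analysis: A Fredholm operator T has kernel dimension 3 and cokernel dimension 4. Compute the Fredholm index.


The Fredholm index is defined as ind(T) = dim(ker T) - dim(coker T)
= 3 - 4
= -1

-1


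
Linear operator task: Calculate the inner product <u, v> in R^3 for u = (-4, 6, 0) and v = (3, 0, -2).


Computing the standard inner product <u, v> = sum u_i * v_i
= -4*3 + 6*0 + 0*-2
= -12 + 0 + 0
= -12

-12


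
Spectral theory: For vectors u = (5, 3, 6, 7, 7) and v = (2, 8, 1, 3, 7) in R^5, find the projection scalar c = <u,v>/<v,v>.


Computing <u,v> = 5*2 + 3*8 + 6*1 + 7*3 + 7*7 = 110
Computing <v,v> = 2^2 + 8^2 + 1^2 + 3^2 + 7^2 = 127
Projection coefficient = 110/127 = 0.8661

0.8661


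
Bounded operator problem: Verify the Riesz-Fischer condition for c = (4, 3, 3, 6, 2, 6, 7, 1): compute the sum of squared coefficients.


sum |c_n|^2 = 4^2 + 3^2 + 3^2 + 6^2 + 2^2 + 6^2 + 7^2 + 1^2
= 16 + 9 + 9 + 36 + 4 + 36 + 49 + 1
= 160

160


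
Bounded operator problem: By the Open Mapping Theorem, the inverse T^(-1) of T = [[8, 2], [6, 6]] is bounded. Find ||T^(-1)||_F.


det(T) = 8*6 - 2*6 = 36
T^(-1) = (1/36) * [[6, -2], [-6, 8]] = [[0.1667, -0.0556], [-0.1667, 0.2222]]
||T^(-1)||_F^2 = 0.1667^2 + (-0.0556)^2 + (-0.1667)^2 + 0.2222^2 = 0.1080
||T^(-1)||_F = sqrt(0.1080) = 0.3287

0.3287


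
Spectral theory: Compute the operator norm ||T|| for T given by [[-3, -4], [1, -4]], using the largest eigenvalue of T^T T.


A^T A = [[10, 8], [8, 32]]
trace(A^T A) = 42, det(A^T A) = 256
discriminant = 42^2 - 4*256 = 740
Largest eigenvalue of A^T A = (trace + sqrt(disc))/2 = 34.6015
||T|| = sqrt(34.6015) = 5.8823

5.8823


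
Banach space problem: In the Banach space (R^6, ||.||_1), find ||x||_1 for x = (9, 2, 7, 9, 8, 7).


The l^1 norm equals the sum of absolute values of all components.
||x||_1 = 9 + 2 + 7 + 9 + 8 + 7
= 42

42.0000


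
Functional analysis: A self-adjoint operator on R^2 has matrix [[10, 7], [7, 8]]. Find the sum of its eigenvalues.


For a self-adjoint (symmetric) matrix, the eigenvalues are real.
The sum of eigenvalues equals the trace of the matrix.
trace = 10 + 8 = 18

18


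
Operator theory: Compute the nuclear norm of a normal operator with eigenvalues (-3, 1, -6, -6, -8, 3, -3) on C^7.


For a normal operator, singular values equal |eigenvalues|.
Trace norm = sum |lambda_i| = 3 + 1 + 6 + 6 + 8 + 3 + 3
= 30

30


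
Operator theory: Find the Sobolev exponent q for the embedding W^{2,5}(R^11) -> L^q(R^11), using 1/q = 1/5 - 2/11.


Using the Sobolev embedding formula: 1/q = 1/p - k/n
1/q = 1/5 - 2/11 = 1/55
q = 1/(1/55) = 55

55.0000


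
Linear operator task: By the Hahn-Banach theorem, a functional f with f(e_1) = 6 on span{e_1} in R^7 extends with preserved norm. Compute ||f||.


The norm of f is given by ||f|| = sup_{||x||=1} |f(x)|.
On span{e_1}, ||e_1|| = 1, so ||f|| = |f(e_1)| / ||e_1||
= |6| / 1 = 6.0000

6.0000


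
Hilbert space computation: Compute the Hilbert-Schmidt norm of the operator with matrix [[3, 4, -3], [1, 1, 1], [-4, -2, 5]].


The Hilbert-Schmidt norm is sqrt(sum of squares of all entries).
Sum of squares = 3^2 + 4^2 + (-3)^2 + 1^2 + 1^2 + 1^2 + (-4)^2 + (-2)^2 + 5^2
= 9 + 16 + 9 + 1 + 1 + 1 + 16 + 4 + 25 = 82
||T||_HS = sqrt(82) = 9.0554

9.0554


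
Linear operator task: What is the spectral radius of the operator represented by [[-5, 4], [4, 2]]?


For a 2x2 matrix, eigenvalues satisfy lambda^2 - (trace)*lambda + det = 0
trace = -5 + 2 = -3
det = -5*2 - 4*4 = -26
discriminant = (-3)^2 - 4*(-26) = 113
spectral radius = max |eigenvalue| = 6.8151

6.8151


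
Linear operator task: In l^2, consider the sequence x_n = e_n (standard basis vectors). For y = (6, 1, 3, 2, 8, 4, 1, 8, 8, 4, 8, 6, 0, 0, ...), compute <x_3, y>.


x_3 = e_3 is the standard basis vector with 1 in position 3.
<x_3, y> = y_3 = 3
As n -> infinity, <x_n, y> -> 0, confirming weak convergence of (x_n) to 0.

3


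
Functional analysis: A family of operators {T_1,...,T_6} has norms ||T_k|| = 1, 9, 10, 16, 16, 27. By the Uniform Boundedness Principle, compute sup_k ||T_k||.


By the Uniform Boundedness Principle, the supremum of norms is finite.
sup_k ||T_k|| = max(1, 9, 10, 16, 16, 27) = 27

27


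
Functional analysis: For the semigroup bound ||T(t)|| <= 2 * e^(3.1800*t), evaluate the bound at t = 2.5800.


||T(2.5800)|| <= 2 * exp(3.1800 * 2.5800)
= 2 * exp(8.2044)
= 2 * 3657.0058
= 7314.0116

7314.0116


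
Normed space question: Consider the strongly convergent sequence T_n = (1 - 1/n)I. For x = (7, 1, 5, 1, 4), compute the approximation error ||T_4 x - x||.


T_4 x - x = (1 - 1/4)x - x = -x/4
||x|| = sqrt(92) = 9.5917
||T_4 x - x|| = ||x||/4 = 9.5917/4 = 2.3979

2.3979


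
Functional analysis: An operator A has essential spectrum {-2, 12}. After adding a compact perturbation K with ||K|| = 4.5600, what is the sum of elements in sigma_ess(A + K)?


By Weyl's theorem, the essential spectrum is invariant under compact perturbations.
sigma_ess(A + K) = sigma_ess(A) = {-2, 12}
Sum = -2 + 12 = 10

10


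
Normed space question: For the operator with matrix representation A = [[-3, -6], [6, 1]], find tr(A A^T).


trace(A * A^T) = sum of squares of all entries
= (-3)^2 + (-6)^2 + 6^2 + 1^2
= 9 + 36 + 36 + 1
= 82

82


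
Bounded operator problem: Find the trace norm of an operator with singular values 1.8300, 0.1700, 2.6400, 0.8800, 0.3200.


The nuclear norm is the sum of all singular values.
||T||_1 = 1.8300 + 0.1700 + 2.6400 + 0.8800 + 0.3200
= 5.8400

5.8400


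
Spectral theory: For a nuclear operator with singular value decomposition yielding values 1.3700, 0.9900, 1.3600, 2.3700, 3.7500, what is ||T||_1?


The nuclear norm is the sum of all singular values.
||T||_1 = 1.3700 + 0.9900 + 1.3600 + 2.3700 + 3.7500
= 9.8400

9.8400


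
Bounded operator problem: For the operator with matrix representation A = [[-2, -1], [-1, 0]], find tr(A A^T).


trace(A * A^T) = sum of squares of all entries
= (-2)^2 + (-1)^2 + (-1)^2 + 0^2
= 4 + 1 + 1 + 0
= 6

6


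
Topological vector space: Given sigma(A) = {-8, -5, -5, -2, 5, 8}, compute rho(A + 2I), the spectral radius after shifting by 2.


Spectrum of A + 2I = {-6, -3, -3, 0, 7, 10}
Spectral radius = max |lambda| over the shifted spectrum
= max(6, 3, 3, 0, 7, 10) = 10

10


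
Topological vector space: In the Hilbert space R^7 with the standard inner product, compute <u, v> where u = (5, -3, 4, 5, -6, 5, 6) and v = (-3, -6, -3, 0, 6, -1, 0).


Computing the standard inner product <u, v> = sum u_i * v_i
= 5*-3 + -3*-6 + 4*-3 + 5*0 + -6*6 + 5*-1 + 6*0
= -15 + 18 + -12 + 0 + -36 + -5 + 0
= -50

-50


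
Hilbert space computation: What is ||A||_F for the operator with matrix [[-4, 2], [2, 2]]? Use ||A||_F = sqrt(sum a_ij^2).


||A||_F^2 = sum a_ij^2
= (-4)^2 + 2^2 + 2^2 + 2^2
= 16 + 4 + 4 + 4 = 28
||A||_F = sqrt(28) = 5.2915

5.2915


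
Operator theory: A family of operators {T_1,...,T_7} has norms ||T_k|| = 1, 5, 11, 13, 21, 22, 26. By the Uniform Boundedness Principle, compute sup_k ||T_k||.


By the Uniform Boundedness Principle, the supremum of norms is finite.
sup_k ||T_k|| = max(1, 5, 11, 13, 21, 22, 26) = 26

26


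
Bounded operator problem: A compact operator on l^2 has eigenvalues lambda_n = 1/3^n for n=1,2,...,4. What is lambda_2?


The eigenvalue formula gives lambda_2 = 1/3^2
= 1/9
= 0.1111

0.1111


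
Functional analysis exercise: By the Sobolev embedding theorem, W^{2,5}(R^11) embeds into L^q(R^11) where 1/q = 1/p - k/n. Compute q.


Using the Sobolev embedding formula: 1/q = 1/p - k/n
1/q = 1/5 - 2/11 = 1/55
q = 1/(1/55) = 55

55.0000


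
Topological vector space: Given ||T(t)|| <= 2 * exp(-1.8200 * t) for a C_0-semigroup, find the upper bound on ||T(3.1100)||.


||T(3.1100)|| <= 2 * exp(-1.8200 * 3.1100)
= 2 * exp(-5.6602)
= 2 * 0.0035
= 0.0070

0.0070


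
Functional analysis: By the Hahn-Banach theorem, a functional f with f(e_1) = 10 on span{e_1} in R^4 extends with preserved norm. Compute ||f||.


The norm of f is given by ||f|| = sup_{||x||=1} |f(x)|.
On span{e_1}, ||e_1|| = 1, so ||f|| = |f(e_1)| / ||e_1||
= |10| / 1 = 10.0000

10.0000


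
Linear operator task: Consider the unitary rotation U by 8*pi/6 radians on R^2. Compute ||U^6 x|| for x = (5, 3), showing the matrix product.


U is a rotation by theta = 8*pi/6
U^6 = rotation by 6*theta = 48*pi/6 = 0*pi/6 (mod 2*pi)
cos(0*pi/6) = 1.0000, sin(0*pi/6) = 0.0000
U^6 x = (1.0000 * 5 - 0.0000 * 3, 0.0000 * 5 + 1.0000 * 3)
= (5.0000, 3.0000)
||U^6 x|| = sqrt(5.0000^2 + 3.0000^2) = sqrt(34.0000) = 5.8310

5.8310


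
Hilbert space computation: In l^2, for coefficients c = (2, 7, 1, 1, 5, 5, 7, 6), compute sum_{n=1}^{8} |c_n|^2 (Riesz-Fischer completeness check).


sum |c_n|^2 = 2^2 + 7^2 + 1^2 + 1^2 + 5^2 + 5^2 + 7^2 + 6^2
= 4 + 49 + 1 + 1 + 25 + 25 + 49 + 36
= 190

190


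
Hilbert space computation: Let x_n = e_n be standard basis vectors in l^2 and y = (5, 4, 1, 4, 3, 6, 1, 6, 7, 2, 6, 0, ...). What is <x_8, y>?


x_8 = e_8 is the standard basis vector with 1 in position 8.
<x_8, y> = y_8 = 6
As n -> infinity, <x_n, y> -> 0, confirming weak convergence of (x_n) to 0.

6


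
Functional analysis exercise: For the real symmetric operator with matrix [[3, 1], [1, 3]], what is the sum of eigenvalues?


For a self-adjoint (symmetric) matrix, the eigenvalues are real.
The sum of eigenvalues equals the trace of the matrix.
trace = 3 + 3 = 6

6


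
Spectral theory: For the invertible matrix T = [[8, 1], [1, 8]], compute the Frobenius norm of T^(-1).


det(T) = 8*8 - 1*1 = 63
T^(-1) = (1/63) * [[8, -1], [-1, 8]] = [[0.1270, -0.0159], [-0.0159, 0.1270]]
||T^(-1)||_F^2 = 0.1270^2 + (-0.0159)^2 + (-0.0159)^2 + 0.1270^2 = 0.0328
||T^(-1)||_F = sqrt(0.0328) = 0.1810

0.1810


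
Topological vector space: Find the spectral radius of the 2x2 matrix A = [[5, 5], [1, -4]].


For a 2x2 matrix, eigenvalues satisfy lambda^2 - (trace)*lambda + det = 0
trace = 5 + -4 = 1
det = 5*-4 - 5*1 = -25
discriminant = 1^2 - 4*(-25) = 101
spectral radius = max |eigenvalue| = 5.5249

5.5249


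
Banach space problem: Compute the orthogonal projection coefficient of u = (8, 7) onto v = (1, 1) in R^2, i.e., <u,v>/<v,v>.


Computing <u,v> = 8*1 + 7*1 = 15
Computing <v,v> = 1^2 + 1^2 = 2
Projection coefficient = 15/2 = 7.5000

7.5000


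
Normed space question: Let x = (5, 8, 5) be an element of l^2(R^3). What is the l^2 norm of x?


The l^2 norm = (sum |x_i|^2)^(1/2)
Sum of 2th powers = 25 + 64 + 25 = 114
||x||_2 = (114)^(1/2) = 10.6771

10.6771


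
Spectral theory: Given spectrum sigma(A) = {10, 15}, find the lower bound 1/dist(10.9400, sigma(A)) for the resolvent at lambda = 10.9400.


dist(10.9400, {10, 15}) = min(|10.9400 - 10|, |10.9400 - 15|)
= min(0.9400, 4.0600) = 0.9400
Resolvent bound = 1/0.9400 = 1.0638

1.0638


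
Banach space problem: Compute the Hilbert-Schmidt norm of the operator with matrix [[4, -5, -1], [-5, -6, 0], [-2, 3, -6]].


The Hilbert-Schmidt norm is sqrt(sum of squares of all entries).
Sum of squares = 4^2 + (-5)^2 + (-1)^2 + (-5)^2 + (-6)^2 + 0^2 + (-2)^2 + 3^2 + (-6)^2
= 16 + 25 + 1 + 25 + 36 + 0 + 4 + 9 + 36 = 152
||T||_HS = sqrt(152) = 12.3288

12.3288


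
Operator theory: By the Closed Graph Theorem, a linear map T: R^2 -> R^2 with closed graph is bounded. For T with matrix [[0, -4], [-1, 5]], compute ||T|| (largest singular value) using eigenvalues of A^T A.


A^T A = [[1, -5], [-5, 41]]
trace(A^T A) = 42, det(A^T A) = 16
discriminant = 42^2 - 4*16 = 1700
Largest eigenvalue of A^T A = (trace + sqrt(disc))/2 = 41.6155
||T|| = sqrt(41.6155) = 6.4510

6.4510


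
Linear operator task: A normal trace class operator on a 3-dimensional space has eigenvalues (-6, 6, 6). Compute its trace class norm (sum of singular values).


For a normal operator, singular values equal |eigenvalues|.
Trace norm = sum |lambda_i| = 6 + 6 + 6
= 18

18


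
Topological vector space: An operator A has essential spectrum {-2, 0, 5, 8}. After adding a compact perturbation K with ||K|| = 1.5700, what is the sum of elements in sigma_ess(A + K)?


By Weyl's theorem, the essential spectrum is invariant under compact perturbations.
sigma_ess(A + K) = sigma_ess(A) = {-2, 0, 5, 8}
Sum = -2 + 0 + 5 + 8 = 11

11


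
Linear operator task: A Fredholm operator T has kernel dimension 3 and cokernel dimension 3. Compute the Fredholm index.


The Fredholm index is defined as ind(T) = dim(ker T) - dim(coker T)
= 3 - 3
= 0

0


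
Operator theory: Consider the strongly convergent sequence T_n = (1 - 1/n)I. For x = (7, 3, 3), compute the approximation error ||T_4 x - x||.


T_4 x - x = (1 - 1/4)x - x = -x/4
||x|| = sqrt(67) = 8.1854
||T_4 x - x|| = ||x||/4 = 8.1854/4 = 2.0463

2.0463


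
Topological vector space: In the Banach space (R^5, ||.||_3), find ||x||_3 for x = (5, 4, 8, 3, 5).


The l^3 norm = (sum |x_i|^3)^(1/3)
Sum of 3th powers = 125 + 64 + 512 + 27 + 125 = 853
||x||_3 = (853)^(1/3) = 9.4838

9.4838


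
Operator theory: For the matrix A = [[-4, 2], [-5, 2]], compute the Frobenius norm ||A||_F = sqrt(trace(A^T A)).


||A||_F^2 = sum a_ij^2
= (-4)^2 + 2^2 + (-5)^2 + 2^2
= 16 + 4 + 25 + 4 = 49
||A||_F = sqrt(49) = 7.0000

7.0000


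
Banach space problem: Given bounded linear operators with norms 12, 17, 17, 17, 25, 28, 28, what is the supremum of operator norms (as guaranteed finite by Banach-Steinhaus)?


By the Uniform Boundedness Principle, the supremum of norms is finite.
sup_k ||T_k|| = max(12, 17, 17, 17, 25, 28, 28) = 28

28


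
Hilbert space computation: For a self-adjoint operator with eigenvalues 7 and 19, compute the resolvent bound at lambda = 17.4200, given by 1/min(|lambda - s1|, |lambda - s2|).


dist(17.4200, {7, 19}) = min(|17.4200 - 7|, |17.4200 - 19|)
= min(10.4200, 1.5800) = 1.5800
Resolvent bound = 1/1.5800 = 0.6329

0.6329


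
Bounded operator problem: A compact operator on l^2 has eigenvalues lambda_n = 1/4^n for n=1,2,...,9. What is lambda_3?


The eigenvalue formula gives lambda_3 = 1/4^3
= 1/64
= 0.0156

0.0156


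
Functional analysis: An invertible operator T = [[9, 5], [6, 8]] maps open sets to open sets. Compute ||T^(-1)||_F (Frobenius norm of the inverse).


det(T) = 9*8 - 5*6 = 42
T^(-1) = (1/42) * [[8, -5], [-6, 9]] = [[0.1905, -0.1190], [-0.1429, 0.2143]]
||T^(-1)||_F^2 = 0.1905^2 + (-0.1190)^2 + (-0.1429)^2 + 0.2143^2 = 0.1168
||T^(-1)||_F = sqrt(0.1168) = 0.3417

0.3417


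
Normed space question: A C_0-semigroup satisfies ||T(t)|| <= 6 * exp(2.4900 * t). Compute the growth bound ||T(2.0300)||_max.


||T(2.0300)|| <= 6 * exp(2.4900 * 2.0300)
= 6 * exp(5.0547)
= 6 * 156.7575
= 940.5450

940.5450


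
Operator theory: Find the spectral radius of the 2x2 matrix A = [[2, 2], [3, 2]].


For a 2x2 matrix, eigenvalues satisfy lambda^2 - (trace)*lambda + det = 0
trace = 2 + 2 = 4
det = 2*2 - 2*3 = -2
discriminant = 4^2 - 4*(-2) = 24
spectral radius = max |eigenvalue| = 4.4495

4.4495


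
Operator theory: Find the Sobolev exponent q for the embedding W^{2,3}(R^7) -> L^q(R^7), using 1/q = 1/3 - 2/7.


Using the Sobolev embedding formula: 1/q = 1/p - k/n
1/q = 1/3 - 2/7 = 1/21
q = 1/(1/21) = 21

21.0000


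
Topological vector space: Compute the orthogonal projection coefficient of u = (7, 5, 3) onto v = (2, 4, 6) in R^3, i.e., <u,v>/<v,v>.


Computing <u,v> = 7*2 + 5*4 + 3*6 = 52
Computing <v,v> = 2^2 + 4^2 + 6^2 = 56
Projection coefficient = 52/56 = 0.9286

0.9286


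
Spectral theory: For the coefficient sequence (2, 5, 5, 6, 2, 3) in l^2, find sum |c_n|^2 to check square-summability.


sum |c_n|^2 = 2^2 + 5^2 + 5^2 + 6^2 + 2^2 + 3^2
= 4 + 25 + 25 + 36 + 4 + 9
= 103

103


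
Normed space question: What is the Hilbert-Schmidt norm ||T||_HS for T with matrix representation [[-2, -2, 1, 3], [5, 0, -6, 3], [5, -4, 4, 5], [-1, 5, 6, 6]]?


The Hilbert-Schmidt norm is sqrt(sum of squares of all entries).
Sum of squares = (-2)^2 + (-2)^2 + 1^2 + 3^2 + 5^2 + 0^2 + (-6)^2 + 3^2 + 5^2 + (-4)^2 + 4^2 + 5^2 + (-1)^2 + 5^2 + 6^2 + 6^2
= 4 + 4 + 1 + 9 + 25 + 0 + 36 + 9 + 25 + 16 + 16 + 25 + 1 + 25 + 36 + 36 = 268
||T||_HS = sqrt(268) = 16.3707

16.3707


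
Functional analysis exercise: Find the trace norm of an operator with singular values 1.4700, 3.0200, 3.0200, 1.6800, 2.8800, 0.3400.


The nuclear norm is the sum of all singular values.
||T||_1 = 1.4700 + 3.0200 + 3.0200 + 1.6800 + 2.8800 + 0.3400
= 12.4100

12.4100


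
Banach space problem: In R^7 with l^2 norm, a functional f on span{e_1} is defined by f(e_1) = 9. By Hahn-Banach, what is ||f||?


The norm of f is given by ||f|| = sup_{||x||=1} |f(x)|.
On span{e_1}, ||e_1|| = 1, so ||f|| = |f(e_1)| / ||e_1||
= |9| / 1 = 9.0000

9.0000


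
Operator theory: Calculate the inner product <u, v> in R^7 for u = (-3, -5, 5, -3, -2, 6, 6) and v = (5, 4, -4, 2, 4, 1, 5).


Computing the standard inner product <u, v> = sum u_i * v_i
= -3*5 + -5*4 + 5*-4 + -3*2 + -2*4 + 6*1 + 6*5
= -15 + -20 + -20 + -6 + -8 + 6 + 30
= -33

-33


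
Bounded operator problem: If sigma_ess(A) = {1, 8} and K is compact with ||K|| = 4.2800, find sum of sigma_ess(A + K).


By Weyl's theorem, the essential spectrum is invariant under compact perturbations.
sigma_ess(A + K) = sigma_ess(A) = {1, 8}
Sum = 1 + 8 = 9

9


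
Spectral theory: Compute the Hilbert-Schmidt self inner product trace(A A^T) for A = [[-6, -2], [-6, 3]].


trace(A * A^T) = sum of squares of all entries
= (-6)^2 + (-2)^2 + (-6)^2 + 3^2
= 36 + 4 + 36 + 9
= 85

85


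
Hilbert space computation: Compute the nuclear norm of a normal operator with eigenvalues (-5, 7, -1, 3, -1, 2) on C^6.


For a normal operator, singular values equal |eigenvalues|.
Trace norm = sum |lambda_i| = 5 + 7 + 1 + 3 + 1 + 2
= 19

19


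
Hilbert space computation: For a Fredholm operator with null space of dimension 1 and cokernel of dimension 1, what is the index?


The Fredholm index is defined as ind(T) = dim(ker T) - dim(coker T)
= 1 - 1
= 0

0


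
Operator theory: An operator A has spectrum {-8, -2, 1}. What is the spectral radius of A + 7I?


Spectrum of A + 7I = {-1, 5, 8}
Spectral radius = max |lambda| over the shifted spectrum
= max(1, 5, 8) = 8

8


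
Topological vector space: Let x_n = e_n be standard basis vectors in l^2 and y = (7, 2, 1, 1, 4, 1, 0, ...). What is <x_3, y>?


x_3 = e_3 is the standard basis vector with 1 in position 3.
<x_3, y> = y_3 = 1
As n -> infinity, <x_n, y> -> 0, confirming weak convergence of (x_n) to 0.

1


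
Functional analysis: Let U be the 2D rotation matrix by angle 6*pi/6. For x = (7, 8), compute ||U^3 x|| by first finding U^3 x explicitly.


U is a rotation by theta = 6*pi/6
U^3 = rotation by 3*theta = 18*pi/6 = 6*pi/6 (mod 2*pi)
cos(6*pi/6) = -1.0000, sin(6*pi/6) = 0.0000
U^3 x = (-1.0000 * 7 - 0.0000 * 8, 0.0000 * 7 + -1.0000 * 8)
= (-7.0000, -8.0000)
||U^3 x|| = sqrt((-7.0000)^2 + (-8.0000)^2) = sqrt(113.0000) = 10.6301

10.6301


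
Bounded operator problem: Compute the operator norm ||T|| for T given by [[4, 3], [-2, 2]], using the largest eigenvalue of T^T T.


A^T A = [[20, 8], [8, 13]]
trace(A^T A) = 33, det(A^T A) = 196
discriminant = 33^2 - 4*196 = 305
Largest eigenvalue of A^T A = (trace + sqrt(disc))/2 = 25.2321
||T|| = sqrt(25.2321) = 5.0232

5.0232


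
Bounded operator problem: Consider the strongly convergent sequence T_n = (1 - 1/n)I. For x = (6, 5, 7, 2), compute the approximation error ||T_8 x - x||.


T_8 x - x = (1 - 1/8)x - x = -x/8
||x|| = sqrt(114) = 10.6771
||T_8 x - x|| = ||x||/8 = 10.6771/8 = 1.3346

1.3346


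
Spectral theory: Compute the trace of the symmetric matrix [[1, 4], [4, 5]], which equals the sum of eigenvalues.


For a self-adjoint (symmetric) matrix, the eigenvalues are real.
The sum of eigenvalues equals the trace of the matrix.
trace = 1 + 5 = 6

6


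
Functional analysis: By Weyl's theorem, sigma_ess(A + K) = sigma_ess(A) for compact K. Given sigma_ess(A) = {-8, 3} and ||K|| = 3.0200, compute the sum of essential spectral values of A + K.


By Weyl's theorem, the essential spectrum is invariant under compact perturbations.
sigma_ess(A + K) = sigma_ess(A) = {-8, 3}
Sum = -8 + 3 = -5

-5


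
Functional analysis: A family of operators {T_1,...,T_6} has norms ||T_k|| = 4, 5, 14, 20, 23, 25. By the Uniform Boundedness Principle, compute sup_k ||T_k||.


By the Uniform Boundedness Principle, the supremum of norms is finite.
sup_k ||T_k|| = max(4, 5, 14, 20, 23, 25) = 25

25


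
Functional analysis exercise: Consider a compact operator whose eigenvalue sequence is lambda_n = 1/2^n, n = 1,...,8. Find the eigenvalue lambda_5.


The eigenvalue formula gives lambda_5 = 1/2^5
= 1/32
= 0.0312

0.0312


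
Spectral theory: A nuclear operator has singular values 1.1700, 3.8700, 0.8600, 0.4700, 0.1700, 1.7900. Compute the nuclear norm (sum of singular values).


The nuclear norm is the sum of all singular values.
||T||_1 = 1.1700 + 3.8700 + 0.8600 + 0.4700 + 0.1700 + 1.7900
= 8.3300

8.3300


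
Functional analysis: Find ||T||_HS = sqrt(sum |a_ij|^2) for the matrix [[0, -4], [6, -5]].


The Hilbert-Schmidt norm is sqrt(sum of squares of all entries).
Sum of squares = 0^2 + (-4)^2 + 6^2 + (-5)^2
= 0 + 16 + 36 + 25 = 77
||T||_HS = sqrt(77) = 8.7750

8.7750


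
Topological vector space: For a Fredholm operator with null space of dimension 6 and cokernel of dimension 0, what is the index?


The Fredholm index is defined as ind(T) = dim(ker T) - dim(coker T)
= 6 - 0
= 6

6


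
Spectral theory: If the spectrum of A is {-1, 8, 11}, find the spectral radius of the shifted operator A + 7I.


Spectrum of A + 7I = {6, 15, 18}
Spectral radius = max |lambda| over the shifted spectrum
= max(6, 15, 18) = 18

18


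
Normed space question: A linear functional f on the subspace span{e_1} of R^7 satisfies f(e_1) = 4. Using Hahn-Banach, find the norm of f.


The norm of f is given by ||f|| = sup_{||x||=1} |f(x)|.
On span{e_1}, ||e_1|| = 1, so ||f|| = |f(e_1)| / ||e_1||
= |4| / 1 = 4.0000

4.0000


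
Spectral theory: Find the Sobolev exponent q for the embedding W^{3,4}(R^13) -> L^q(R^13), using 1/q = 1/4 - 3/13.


Using the Sobolev embedding formula: 1/q = 1/p - k/n
1/q = 1/4 - 3/13 = 1/52
q = 1/(1/52) = 52

52.0000


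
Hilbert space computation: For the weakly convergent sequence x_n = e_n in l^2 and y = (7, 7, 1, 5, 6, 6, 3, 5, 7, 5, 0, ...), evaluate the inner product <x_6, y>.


x_6 = e_6 is the standard basis vector with 1 in position 6.
<x_6, y> = y_6 = 6
As n -> infinity, <x_n, y> -> 0, confirming weak convergence of (x_n) to 0.

6


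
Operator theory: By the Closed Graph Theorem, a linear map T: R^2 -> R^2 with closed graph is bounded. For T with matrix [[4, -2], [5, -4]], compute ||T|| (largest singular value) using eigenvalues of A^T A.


A^T A = [[41, -28], [-28, 20]]
trace(A^T A) = 61, det(A^T A) = 36
discriminant = 61^2 - 4*36 = 3577
Largest eigenvalue of A^T A = (trace + sqrt(disc))/2 = 60.4040
||T|| = sqrt(60.4040) = 7.7720

7.7720


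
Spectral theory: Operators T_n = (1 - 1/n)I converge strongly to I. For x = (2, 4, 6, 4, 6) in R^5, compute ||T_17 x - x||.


T_17 x - x = (1 - 1/17)x - x = -x/17
||x|| = sqrt(108) = 10.3923
||T_17 x - x|| = ||x||/17 = 10.3923/17 = 0.6113

0.6113


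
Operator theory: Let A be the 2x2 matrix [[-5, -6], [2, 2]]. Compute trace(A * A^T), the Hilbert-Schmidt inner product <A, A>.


trace(A * A^T) = sum of squares of all entries
= (-5)^2 + (-6)^2 + 2^2 + 2^2
= 25 + 36 + 4 + 4
= 69

69


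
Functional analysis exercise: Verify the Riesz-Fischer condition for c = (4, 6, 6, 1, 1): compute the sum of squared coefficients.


sum |c_n|^2 = 4^2 + 6^2 + 6^2 + 1^2 + 1^2
= 16 + 36 + 36 + 1 + 1
= 90

90


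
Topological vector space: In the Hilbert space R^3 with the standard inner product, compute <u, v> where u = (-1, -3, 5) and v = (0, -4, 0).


Computing the standard inner product <u, v> = sum u_i * v_i
= -1*0 + -3*-4 + 5*0
= 0 + 12 + 0
= 12

12


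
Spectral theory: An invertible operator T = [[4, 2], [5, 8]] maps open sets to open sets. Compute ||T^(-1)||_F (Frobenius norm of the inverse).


det(T) = 4*8 - 2*5 = 22
T^(-1) = (1/22) * [[8, -2], [-5, 4]] = [[0.3636, -0.0909], [-0.2273, 0.1818]]
||T^(-1)||_F^2 = 0.3636^2 + (-0.0909)^2 + (-0.2273)^2 + 0.1818^2 = 0.2252
||T^(-1)||_F = sqrt(0.2252) = 0.4746

0.4746


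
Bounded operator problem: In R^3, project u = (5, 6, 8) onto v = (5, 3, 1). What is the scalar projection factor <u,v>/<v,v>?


Computing <u,v> = 5*5 + 6*3 + 8*1 = 51
Computing <v,v> = 5^2 + 3^2 + 1^2 = 35
Projection coefficient = 51/35 = 1.4571

1.4571


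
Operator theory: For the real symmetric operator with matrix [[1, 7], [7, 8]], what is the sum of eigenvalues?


For a self-adjoint (symmetric) matrix, the eigenvalues are real.
The sum of eigenvalues equals the trace of the matrix.
trace = 1 + 8 = 9

9


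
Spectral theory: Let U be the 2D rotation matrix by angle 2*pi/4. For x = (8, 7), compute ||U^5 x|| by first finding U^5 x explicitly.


U is a rotation by theta = 2*pi/4
U^5 = rotation by 5*theta = 10*pi/4 = 2*pi/4 (mod 2*pi)
cos(2*pi/4) = 0.0000, sin(2*pi/4) = 1.0000
U^5 x = (0.0000 * 8 - 1.0000 * 7, 1.0000 * 8 + 0.0000 * 7)
= (-7.0000, 8.0000)
||U^5 x|| = sqrt((-7.0000)^2 + 8.0000^2) = sqrt(113.0000) = 10.6301

10.6301


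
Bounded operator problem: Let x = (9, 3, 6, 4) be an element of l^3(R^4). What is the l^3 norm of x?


The l^3 norm = (sum |x_i|^3)^(1/3)
Sum of 3th powers = 729 + 27 + 216 + 64 = 1036
||x||_3 = (1036)^(1/3) = 10.1186

10.1186


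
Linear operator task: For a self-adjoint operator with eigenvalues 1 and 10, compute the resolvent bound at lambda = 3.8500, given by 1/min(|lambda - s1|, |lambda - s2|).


dist(3.8500, {1, 10}) = min(|3.8500 - 1|, |3.8500 - 10|)
= min(2.8500, 6.1500) = 2.8500
Resolvent bound = 1/2.8500 = 0.3509

0.3509


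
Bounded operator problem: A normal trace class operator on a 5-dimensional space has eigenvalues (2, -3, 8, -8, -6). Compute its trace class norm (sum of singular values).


For a normal operator, singular values equal |eigenvalues|.
Trace norm = sum |lambda_i| = 2 + 3 + 8 + 8 + 6
= 27

27


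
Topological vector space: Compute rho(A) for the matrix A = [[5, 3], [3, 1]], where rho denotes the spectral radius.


For a 2x2 matrix, eigenvalues satisfy lambda^2 - (trace)*lambda + det = 0
trace = 5 + 1 = 6
det = 5*1 - 3*3 = -4
discriminant = 6^2 - 4*(-4) = 52
spectral radius = max |eigenvalue| = 6.6056

6.6056


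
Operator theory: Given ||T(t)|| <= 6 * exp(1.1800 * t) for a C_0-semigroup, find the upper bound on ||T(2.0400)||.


||T(2.0400)|| <= 6 * exp(1.1800 * 2.0400)
= 6 * exp(2.4072)
= 6 * 11.1028
= 66.6170

66.6170


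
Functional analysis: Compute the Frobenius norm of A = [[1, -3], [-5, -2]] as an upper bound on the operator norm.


||A||_F^2 = sum a_ij^2
= 1^2 + (-3)^2 + (-5)^2 + (-2)^2
= 1 + 9 + 25 + 4 = 39
||A||_F = sqrt(39) = 6.2450

6.2450


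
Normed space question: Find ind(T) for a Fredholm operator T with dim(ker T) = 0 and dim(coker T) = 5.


The Fredholm index is defined as ind(T) = dim(ker T) - dim(coker T)
= 0 - 5
= -5

-5


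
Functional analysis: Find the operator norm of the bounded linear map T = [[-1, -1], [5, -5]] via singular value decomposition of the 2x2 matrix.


A^T A = [[26, -24], [-24, 26]]
trace(A^T A) = 52, det(A^T A) = 100
discriminant = 52^2 - 4*100 = 2304
Largest eigenvalue of A^T A = (trace + sqrt(disc))/2 = 50.0000
||T|| = sqrt(50.0000) = 7.0711

7.0711


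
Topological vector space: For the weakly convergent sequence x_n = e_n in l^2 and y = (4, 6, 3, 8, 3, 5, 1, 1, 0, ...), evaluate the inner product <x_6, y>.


x_6 = e_6 is the standard basis vector with 1 in position 6.
<x_6, y> = y_6 = 5
As n -> infinity, <x_n, y> -> 0, confirming weak convergence of (x_n) to 0.

5


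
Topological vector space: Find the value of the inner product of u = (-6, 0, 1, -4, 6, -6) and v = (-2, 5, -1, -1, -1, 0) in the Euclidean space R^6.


Computing the standard inner product <u, v> = sum u_i * v_i
= -6*-2 + 0*5 + 1*-1 + -4*-1 + 6*-1 + -6*0
= 12 + 0 + -1 + 4 + -6 + 0
= 9

9


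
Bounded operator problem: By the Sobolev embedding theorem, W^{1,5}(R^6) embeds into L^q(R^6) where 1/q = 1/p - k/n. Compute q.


Using the Sobolev embedding formula: 1/q = 1/p - k/n
1/q = 1/5 - 1/6 = 1/30
q = 1/(1/30) = 30

30.0000


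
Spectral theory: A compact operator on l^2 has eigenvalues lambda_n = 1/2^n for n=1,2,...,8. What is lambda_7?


The eigenvalue formula gives lambda_7 = 1/2^7
= 1/128
= 0.0078

0.0078


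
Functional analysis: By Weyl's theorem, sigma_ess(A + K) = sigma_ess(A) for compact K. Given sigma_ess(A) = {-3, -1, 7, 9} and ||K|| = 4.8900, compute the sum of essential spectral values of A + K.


By Weyl's theorem, the essential spectrum is invariant under compact perturbations.
sigma_ess(A + K) = sigma_ess(A) = {-3, -1, 7, 9}
Sum = -3 + -1 + 7 + 9 = 12

12


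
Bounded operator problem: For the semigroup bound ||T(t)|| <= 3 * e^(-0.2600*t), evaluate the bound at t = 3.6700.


||T(3.6700)|| <= 3 * exp(-0.2600 * 3.6700)
= 3 * exp(-0.9542)
= 3 * 0.3851
= 1.1554

1.1554


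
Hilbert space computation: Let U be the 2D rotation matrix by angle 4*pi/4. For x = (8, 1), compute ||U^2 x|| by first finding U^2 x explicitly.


U is a rotation by theta = 4*pi/4
U^2 = rotation by 2*theta = 8*pi/4 = 0*pi/4 (mod 2*pi)
cos(0*pi/4) = 1.0000, sin(0*pi/4) = 0.0000
U^2 x = (1.0000 * 8 - 0.0000 * 1, 0.0000 * 8 + 1.0000 * 1)
= (8.0000, 1.0000)
||U^2 x|| = sqrt(8.0000^2 + 1.0000^2) = sqrt(65.0000) = 8.0623

8.0623


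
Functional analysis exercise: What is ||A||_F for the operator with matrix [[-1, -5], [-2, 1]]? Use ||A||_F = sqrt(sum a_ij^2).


||A||_F^2 = sum a_ij^2
= (-1)^2 + (-5)^2 + (-2)^2 + 1^2
= 1 + 25 + 4 + 1 = 31
||A||_F = sqrt(31) = 5.5678

5.5678


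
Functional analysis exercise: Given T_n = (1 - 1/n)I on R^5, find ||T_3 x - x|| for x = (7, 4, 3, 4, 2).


T_3 x - x = (1 - 1/3)x - x = -x/3
||x|| = sqrt(94) = 9.6954
||T_3 x - x|| = ||x||/3 = 9.6954/3 = 3.2318

3.2318


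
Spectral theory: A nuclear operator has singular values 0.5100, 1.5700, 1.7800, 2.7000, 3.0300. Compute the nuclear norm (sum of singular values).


The nuclear norm is the sum of all singular values.
||T||_1 = 0.5100 + 1.5700 + 1.7800 + 2.7000 + 3.0300
= 9.5900

9.5900


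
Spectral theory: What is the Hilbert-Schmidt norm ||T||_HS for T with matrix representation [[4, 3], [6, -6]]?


The Hilbert-Schmidt norm is sqrt(sum of squares of all entries).
Sum of squares = 4^2 + 3^2 + 6^2 + (-6)^2
= 16 + 9 + 36 + 36 = 97
||T||_HS = sqrt(97) = 9.8489

9.8489


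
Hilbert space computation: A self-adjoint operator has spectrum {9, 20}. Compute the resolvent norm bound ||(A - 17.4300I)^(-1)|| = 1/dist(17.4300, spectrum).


dist(17.4300, {9, 20}) = min(|17.4300 - 9|, |17.4300 - 20|)
= min(8.4300, 2.5700) = 2.5700
Resolvent bound = 1/2.5700 = 0.3891

0.3891


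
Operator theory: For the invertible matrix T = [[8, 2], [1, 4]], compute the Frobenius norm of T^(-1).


det(T) = 8*4 - 2*1 = 30
T^(-1) = (1/30) * [[4, -2], [-1, 8]] = [[0.1333, -0.0667], [-0.0333, 0.2667]]
||T^(-1)||_F^2 = 0.1333^2 + (-0.0667)^2 + (-0.0333)^2 + 0.2667^2 = 0.0944
||T^(-1)||_F = sqrt(0.0944) = 0.3073

0.3073


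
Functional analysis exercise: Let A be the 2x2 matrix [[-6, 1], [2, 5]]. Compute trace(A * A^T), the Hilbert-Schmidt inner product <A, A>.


trace(A * A^T) = sum of squares of all entries
= (-6)^2 + 1^2 + 2^2 + 5^2
= 36 + 1 + 4 + 25
= 66

66


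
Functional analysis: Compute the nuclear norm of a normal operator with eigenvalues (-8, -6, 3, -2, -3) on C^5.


For a normal operator, singular values equal |eigenvalues|.
Trace norm = sum |lambda_i| = 8 + 6 + 3 + 2 + 3
= 22

22


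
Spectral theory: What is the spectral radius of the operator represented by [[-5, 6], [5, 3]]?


For a 2x2 matrix, eigenvalues satisfy lambda^2 - (trace)*lambda + det = 0
trace = -5 + 3 = -2
det = -5*3 - 6*5 = -45
discriminant = (-2)^2 - 4*(-45) = 184
spectral radius = max |eigenvalue| = 7.7823

7.7823


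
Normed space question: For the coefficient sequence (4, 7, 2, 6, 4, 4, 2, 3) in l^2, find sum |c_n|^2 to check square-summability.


sum |c_n|^2 = 4^2 + 7^2 + 2^2 + 6^2 + 4^2 + 4^2 + 2^2 + 3^2
= 16 + 49 + 4 + 36 + 16 + 16 + 4 + 9
= 150

150


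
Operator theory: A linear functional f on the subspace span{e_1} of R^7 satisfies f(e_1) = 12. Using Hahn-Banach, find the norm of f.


The norm of f is given by ||f|| = sup_{||x||=1} |f(x)|.
On span{e_1}, ||e_1|| = 1, so ||f|| = |f(e_1)| / ||e_1||
= |12| / 1 = 12.0000

12.0000


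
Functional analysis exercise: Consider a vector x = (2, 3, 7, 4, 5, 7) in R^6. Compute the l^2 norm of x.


The l^2 norm = (sum |x_i|^2)^(1/2)
Sum of 2th powers = 4 + 9 + 49 + 16 + 25 + 49 = 152
||x||_2 = (152)^(1/2) = 12.3288

12.3288


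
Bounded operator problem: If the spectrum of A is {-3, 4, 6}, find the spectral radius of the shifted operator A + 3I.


Spectrum of A + 3I = {0, 7, 9}
Spectral radius = max |lambda| over the shifted spectrum
= max(0, 7, 9) = 9

9


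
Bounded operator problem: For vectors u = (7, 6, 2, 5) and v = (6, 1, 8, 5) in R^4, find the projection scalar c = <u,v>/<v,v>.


Computing <u,v> = 7*6 + 6*1 + 2*8 + 5*5 = 89
Computing <v,v> = 6^2 + 1^2 + 8^2 + 5^2 = 126
Projection coefficient = 89/126 = 0.7063

0.7063


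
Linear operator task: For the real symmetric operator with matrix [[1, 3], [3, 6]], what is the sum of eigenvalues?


For a self-adjoint (symmetric) matrix, the eigenvalues are real.
The sum of eigenvalues equals the trace of the matrix.
trace = 1 + 6 = 7

7


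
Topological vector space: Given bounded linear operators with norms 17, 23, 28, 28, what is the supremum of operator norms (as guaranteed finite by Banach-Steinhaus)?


By the Uniform Boundedness Principle, the supremum of norms is finite.
sup_k ||T_k|| = max(17, 23, 28, 28) = 28

28


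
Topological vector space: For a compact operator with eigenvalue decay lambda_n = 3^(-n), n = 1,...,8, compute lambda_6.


The eigenvalue formula gives lambda_6 = 1/3^6
= 1/729
= 0.0014

0.0014


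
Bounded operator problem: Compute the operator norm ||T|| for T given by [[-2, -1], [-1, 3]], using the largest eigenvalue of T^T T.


A^T A = [[5, -1], [-1, 10]]
trace(A^T A) = 15, det(A^T A) = 49
discriminant = 15^2 - 4*49 = 29
Largest eigenvalue of A^T A = (trace + sqrt(disc))/2 = 10.1926
||T|| = sqrt(10.1926) = 3.1926

3.1926


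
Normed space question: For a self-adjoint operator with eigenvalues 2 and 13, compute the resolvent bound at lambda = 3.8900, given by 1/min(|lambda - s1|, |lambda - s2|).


dist(3.8900, {2, 13}) = min(|3.8900 - 2|, |3.8900 - 13|)
= min(1.8900, 9.1100) = 1.8900
Resolvent bound = 1/1.8900 = 0.5291

0.5291


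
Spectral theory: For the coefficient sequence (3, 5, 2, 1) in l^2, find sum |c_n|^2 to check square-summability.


sum |c_n|^2 = 3^2 + 5^2 + 2^2 + 1^2
= 9 + 25 + 4 + 1
= 39

39


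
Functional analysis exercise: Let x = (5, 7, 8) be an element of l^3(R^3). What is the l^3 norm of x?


The l^3 norm = (sum |x_i|^3)^(1/3)
Sum of 3th powers = 125 + 343 + 512 = 980
||x||_3 = (980)^(1/3) = 9.9329

9.9329


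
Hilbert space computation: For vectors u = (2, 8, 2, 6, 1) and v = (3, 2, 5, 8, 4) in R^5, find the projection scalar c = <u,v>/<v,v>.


Computing <u,v> = 2*3 + 8*2 + 2*5 + 6*8 + 1*4 = 84
Computing <v,v> = 3^2 + 2^2 + 5^2 + 8^2 + 4^2 = 118
Projection coefficient = 84/118 = 0.7119

0.7119


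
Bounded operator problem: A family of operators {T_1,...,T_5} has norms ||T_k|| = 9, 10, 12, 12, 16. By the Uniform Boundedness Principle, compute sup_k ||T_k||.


By the Uniform Boundedness Principle, the supremum of norms is finite.
sup_k ||T_k|| = max(9, 10, 12, 12, 16) = 16

16


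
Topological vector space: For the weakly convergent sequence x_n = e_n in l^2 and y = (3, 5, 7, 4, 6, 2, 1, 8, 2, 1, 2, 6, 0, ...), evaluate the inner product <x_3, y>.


x_3 = e_3 is the standard basis vector with 1 in position 3.
<x_3, y> = y_3 = 7
As n -> infinity, <x_n, y> -> 0, confirming weak convergence of (x_n) to 0.

7


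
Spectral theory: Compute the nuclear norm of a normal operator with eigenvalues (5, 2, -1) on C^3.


For a normal operator, singular values equal |eigenvalues|.
Trace norm = sum |lambda_i| = 5 + 2 + 1
= 8

8


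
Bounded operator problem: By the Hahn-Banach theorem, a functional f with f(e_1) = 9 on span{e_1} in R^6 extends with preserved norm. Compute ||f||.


The norm of f is given by ||f|| = sup_{||x||=1} |f(x)|.
On span{e_1}, ||e_1|| = 1, so ||f|| = |f(e_1)| / ||e_1||
= |9| / 1 = 9.0000

9.0000


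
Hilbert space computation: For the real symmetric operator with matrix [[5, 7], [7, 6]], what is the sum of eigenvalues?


For a self-adjoint (symmetric) matrix, the eigenvalues are real.
The sum of eigenvalues equals the trace of the matrix.
trace = 5 + 6 = 11

11


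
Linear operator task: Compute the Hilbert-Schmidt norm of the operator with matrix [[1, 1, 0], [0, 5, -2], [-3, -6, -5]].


The Hilbert-Schmidt norm is sqrt(sum of squares of all entries).
Sum of squares = 1^2 + 1^2 + 0^2 + 0^2 + 5^2 + (-2)^2 + (-3)^2 + (-6)^2 + (-5)^2
= 1 + 1 + 0 + 0 + 25 + 4 + 9 + 36 + 25 = 101
||T||_HS = sqrt(101) = 10.0499

10.0499


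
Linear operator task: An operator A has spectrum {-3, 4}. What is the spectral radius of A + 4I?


Spectrum of A + 4I = {1, 8}
Spectral radius = max |lambda| over the shifted spectrum
= max(1, 8) = 8

8


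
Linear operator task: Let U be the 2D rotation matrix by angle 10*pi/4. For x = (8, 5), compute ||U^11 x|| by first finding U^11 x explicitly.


U is a rotation by theta = 10*pi/4
U^11 = rotation by 11*theta = 110*pi/4 = 6*pi/4 (mod 2*pi)
cos(6*pi/4) = 0.0000, sin(6*pi/4) = -1.0000
U^11 x = (0.0000 * 8 - -1.0000 * 5, -1.0000 * 8 + 0.0000 * 5)
= (5.0000, -8.0000)
||U^11 x|| = sqrt(5.0000^2 + (-8.0000)^2) = sqrt(89.0000) = 9.4340

9.4340


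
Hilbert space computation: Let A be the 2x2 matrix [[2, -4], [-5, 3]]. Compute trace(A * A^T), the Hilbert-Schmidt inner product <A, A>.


trace(A * A^T) = sum of squares of all entries
= 2^2 + (-4)^2 + (-5)^2 + 3^2
= 4 + 16 + 25 + 9
= 54

54


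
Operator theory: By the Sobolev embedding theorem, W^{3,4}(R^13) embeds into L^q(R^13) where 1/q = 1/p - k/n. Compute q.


Using the Sobolev embedding formula: 1/q = 1/p - k/n
1/q = 1/4 - 3/13 = 1/52
q = 1/(1/52) = 52

52.0000
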